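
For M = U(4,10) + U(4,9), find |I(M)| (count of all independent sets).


For a direct sum, |I(M1+M2)| = |I(M1)| * |I(M2)|.
|I(U(4,10))| = sum C(10,k) for k=0..4 = 386.
|I(U(4,9))| = sum C(9,k) for k=0..4 = 256.
Total = 386 * 256 = 98816.

98816


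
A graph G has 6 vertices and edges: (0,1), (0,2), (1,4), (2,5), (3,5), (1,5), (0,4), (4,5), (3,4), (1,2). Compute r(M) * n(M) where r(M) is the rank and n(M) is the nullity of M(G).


r(M) = |V| - c = 6 - 1 = 5.
nullity = |E| - r(M) = 10 - 5 = 5.
Product = 5 * 5 = 25.

25


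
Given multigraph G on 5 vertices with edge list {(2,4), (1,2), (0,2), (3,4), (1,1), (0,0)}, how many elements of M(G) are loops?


In a graphic matroid, a loop is a self-loop edge (u,u) with rank 0.
Examining all 6 edges for self-loops...
Self-loops found: (1,1), (0,0)
Number of loops = 2.

2


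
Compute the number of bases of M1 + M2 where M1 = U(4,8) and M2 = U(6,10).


Bases of a direct sum M1 + M2: |B| = |B(M1)| * |B(M2)|.
|B(U(4,8))| = C(8,4) = 70.
|B(U(6,10))| = C(10,6) = 210.
Total bases = 70 * 210 = 14700.

14700


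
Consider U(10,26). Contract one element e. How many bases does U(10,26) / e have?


Contracting e from U(10,26) gives U(9,25).
Bases of U(9,25) = C(25,9) = 25! / (9! * 16!) = 2042975.

2042975


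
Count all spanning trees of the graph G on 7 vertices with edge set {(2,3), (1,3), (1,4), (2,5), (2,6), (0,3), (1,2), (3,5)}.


By Kirchhoff's matrix tree theorem, the number of spanning trees equals
the determinant of any cofactor of the Laplacian matrix L.
G has 7 vertices and 8 edges.
Computing the (6 x 6) cofactor determinant gives 8.

8


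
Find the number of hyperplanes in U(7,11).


Hyperplanes of U(7,11) are flats of rank 6.
In a uniform matroid, these are exactly the (6)-element subsets.
Count = C(11,6) = 462.

462


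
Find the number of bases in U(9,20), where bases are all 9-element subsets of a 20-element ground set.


Bases of U(9,20) are all 9-element subsets of the 20-element ground set.
Number of bases = C(20,9).
(20 choose 9) = 167960.

167960


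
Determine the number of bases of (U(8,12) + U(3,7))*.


(M1+M2)* = M1* + M2*.
M1* = U(4,12), bases: C(12,4) = 495.
M2* = U(4,7), bases: C(7,4) = 35.
|B(M*)| = 495 * 35 = 17325.

17325


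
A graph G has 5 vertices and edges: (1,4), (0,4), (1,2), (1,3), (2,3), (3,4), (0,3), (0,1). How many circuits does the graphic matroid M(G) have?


A circuit in a graphic matroid = edge set of a simple cycle.
G has 5 vertices and 8 edges.
Enumerating all minimal edge subsets forming cycles...
Total circuits found: 12.

12


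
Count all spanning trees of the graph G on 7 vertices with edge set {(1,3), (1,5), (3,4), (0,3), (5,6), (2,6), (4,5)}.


By Kirchhoff's matrix tree theorem, the number of spanning trees equals
the determinant of any cofactor of the Laplacian matrix L.
G has 7 vertices and 7 edges.
Computing the (6 x 6) cofactor determinant gives 4.

4


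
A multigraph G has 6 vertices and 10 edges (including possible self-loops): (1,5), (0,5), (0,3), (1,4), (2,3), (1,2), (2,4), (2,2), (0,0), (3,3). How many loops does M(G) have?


In a graphic matroid, a loop is a self-loop edge (u,u) with rank 0.
Examining all 10 edges for self-loops...
Self-loops found: (2,2), (0,0), (3,3)
Number of loops = 3.

3


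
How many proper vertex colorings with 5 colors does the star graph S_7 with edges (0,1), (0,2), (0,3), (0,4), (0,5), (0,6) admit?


P(tree, k) = k * (k-1)^(6) for any tree on 7 vertices.
P(5) = 5 * 4^6 = 5 * 4096 = 20480.

20480


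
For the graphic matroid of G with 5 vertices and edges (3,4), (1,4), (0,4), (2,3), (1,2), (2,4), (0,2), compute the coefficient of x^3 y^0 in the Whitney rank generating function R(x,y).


R(x,y) = sum over A in 2^E of x^(r(E)-r(A)) * y^(|A|-r(A)).
G has 5 vertices, 7 edges. r(E) = 4.
Enumerate all 2^7 = 128 subsets.
Count subsets with r(E)-r(A)=3 and |A|-r(A)=0: 7.

7


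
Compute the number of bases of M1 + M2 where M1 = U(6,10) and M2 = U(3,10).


Bases of a direct sum M1 + M2: |B| = |B(M1)| * |B(M2)|.
|B(U(6,10))| = C(10,6) = 210.
|B(U(3,10))| = C(10,3) = 120.
Total bases = 210 * 120 = 25200.

25200


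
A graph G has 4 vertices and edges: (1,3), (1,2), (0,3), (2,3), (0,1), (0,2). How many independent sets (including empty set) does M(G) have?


An independent set in a graphic matroid is an acyclic edge subset.
G has 4 vertices and 6 edges.
Enumerate all 2^6 = 64 subsets, checking for acyclicity.
Total independent sets = 38.

38


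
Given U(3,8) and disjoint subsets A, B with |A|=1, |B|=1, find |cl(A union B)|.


|A union B| = 1 + 1 = 2 (disjoint).
In U(3,8), cl(S) = S if |S| < 3, else cl(S) = E.
Since 2 < 3, cl(A union B) = A union B.
|cl(A union B)| = 2.

2


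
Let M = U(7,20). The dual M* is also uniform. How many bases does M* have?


The dual of U(r,n) is U(n-r, n) = U(13,20).
Bases of U(13,20) are all (13)-element subsets.
|B(M*)| = (20 choose 13) = 77520.

77520


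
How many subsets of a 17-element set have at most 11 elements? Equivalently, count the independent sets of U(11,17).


Independent sets of U(11,17) are all subsets of size <= 11.
Count = (17 choose 0) + (17 choose 1) + (17 choose 2) + (17 choose 3) + (17 choose 4) + (17 choose 5) + (17 choose 6) + (17 choose 7) + (17 choose 8) + (17 choose 9) + (17 choose 10) + (17 choose 11)
     = 1 + 17 + 136 + 680 + 2380 + 6188 + 12376 + 19448 + 24310 + 24310 + 19448 + 12376
     = 121670.

121670


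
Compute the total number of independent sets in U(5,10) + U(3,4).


For a direct sum, |I(M1+M2)| = |I(M1)| * |I(M2)|.
|I(U(5,10))| = sum C(10,k) for k=0..5 = 638.
|I(U(3,4))| = sum C(4,k) for k=0..3 = 15.
Total = 638 * 15 = 9570.

9570


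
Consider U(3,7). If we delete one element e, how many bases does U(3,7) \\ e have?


Deleting e from U(3,7) gives U(3,6) since n > r.
Bases of U(3,6) = (6 choose 3) = 20.

20


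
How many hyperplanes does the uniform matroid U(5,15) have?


Hyperplanes of U(5,15) are flats of rank 4.
In a uniform matroid, these are exactly the (4)-element subsets.
Count = (15 choose 4) = 1365.

1365


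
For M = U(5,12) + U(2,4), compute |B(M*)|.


(M1+M2)* = M1* + M2*.
M1* = U(7,12), bases: C(12,7) = 792.
M2* = U(2,4), bases: C(4,2) = 6.
|B(M*)| = 792 * 6 = 4752.

4752


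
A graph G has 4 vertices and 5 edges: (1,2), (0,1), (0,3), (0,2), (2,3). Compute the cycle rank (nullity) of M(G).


Cycle rank (nullity) = |E| - r(M) = |E| - (|V| - c).
|E| = 5, |V| = 4, c = 1.
Nullity = 5 - (4 - 1) = 5 - 3 = 2.

2


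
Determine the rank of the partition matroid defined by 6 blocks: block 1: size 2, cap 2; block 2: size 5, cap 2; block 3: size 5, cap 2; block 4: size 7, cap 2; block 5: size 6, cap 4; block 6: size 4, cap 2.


Rank of a partition matroid = sum of min(|Si|, ci) for each block.
= min(2,2) + min(5,2) + min(5,2) + min(7,2) + min(6,4) + min(4,2)
= 2 + 2 + 2 + 2 + 4 + 2
= 14.

14


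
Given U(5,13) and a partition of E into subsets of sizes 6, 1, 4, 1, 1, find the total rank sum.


r(Ai) = min(|Ai|, 5) for each part.
Sum = min(6,5) + min(1,5) + min(4,5) + min(1,5) + min(1,5)
    = 5 + 1 + 4 + 1 + 1
    = 12.

12


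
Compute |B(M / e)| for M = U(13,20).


Contracting e from U(13,20) gives U(12,19).
Bases of U(12,19) = C(19,12) = 50388.

50388


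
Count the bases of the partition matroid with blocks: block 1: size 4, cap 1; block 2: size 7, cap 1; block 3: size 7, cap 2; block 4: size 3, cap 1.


A basis picks exactly ci elements from block i.
Number of bases = product of C(|Si|, ci).
= C(4,1) * C(7,1) * C(7,2) * C(3,1)
= 4 * 7 * 21 * 3
= 1764.

1764


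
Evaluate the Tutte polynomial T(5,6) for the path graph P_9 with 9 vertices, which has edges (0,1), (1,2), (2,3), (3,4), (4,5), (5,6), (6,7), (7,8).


A path on 9 vertices is a tree with 8 edges.
T(x,y) = x^(8) for any tree.
T(5,6) = 5^8 = 390625.

390625


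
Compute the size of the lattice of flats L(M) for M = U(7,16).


Flats of U(7,16): every subset of size < 7 is a flat, plus E itself.
Count = (16 choose 0) + (16 choose 1) + (16 choose 2) + (16 choose 3) + (16 choose 4) + (16 choose 5) + (16 choose 6) + 1
     = 1 + 16 + 120 + 560 + 1820 + 4368 + 8008 + 1
     = 14894.

14894


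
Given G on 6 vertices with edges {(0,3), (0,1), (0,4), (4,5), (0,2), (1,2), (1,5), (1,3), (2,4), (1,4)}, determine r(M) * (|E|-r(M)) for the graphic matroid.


r(M) = |V| - c = 6 - 1 = 5.
nullity = |E| - r(M) = 10 - 5 = 5.
Product = 5 * 5 = 25.

25


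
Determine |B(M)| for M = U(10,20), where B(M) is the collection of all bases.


Bases of U(10,20) are all 10-element subsets of the 20-element ground set.
Number of bases = C(20,10).
C(20,10) = 184756.

184756


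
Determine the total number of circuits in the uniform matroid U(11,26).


In U(11,26), circuits are the (12)-element subsets.
Any set of 12 elements is dependent, and removing any one element gives
an independent set of size 11, so it is a minimal dependent set.
Number of circuits = C(26,12) = 9657700.

9657700


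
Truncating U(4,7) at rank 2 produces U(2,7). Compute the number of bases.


Truncating U(4,7) to rank 2 gives U(2,7).
Bases of U(2,7) are all 2-element subsets of 7 elements.
Number of bases = C(7,2) = 7! / (2! * 5!) = 21.

21


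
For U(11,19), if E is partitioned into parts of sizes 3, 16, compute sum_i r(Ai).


r(Ai) = min(|Ai|, 11) for each part.
Sum = min(3,11) + min(16,11)
    = 3 + 11
    = 14.

14


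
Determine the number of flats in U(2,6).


Flats of U(2,6): every subset of size < 2 is a flat, plus E itself.
Count = C(6,0) + C(6,1) + 1
     = 1 + 6 + 1
     = 8.

8


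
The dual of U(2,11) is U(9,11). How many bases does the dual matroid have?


The dual of U(r,n) is U(n-r, n) = U(9,11).
Bases of U(9,11) are all (9)-element subsets.
|B(M*)| = C(11,9) = 55.

55


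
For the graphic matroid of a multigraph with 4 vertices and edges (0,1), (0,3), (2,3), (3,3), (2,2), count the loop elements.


In a graphic matroid, a loop is a self-loop edge (u,u) with rank 0.
Examining all 5 edges for self-loops...
Self-loops found: (3,3), (2,2)
Number of loops = 2.

2


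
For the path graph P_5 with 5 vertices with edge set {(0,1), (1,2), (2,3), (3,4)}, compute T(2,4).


A path on 5 vertices is a tree with 4 edges.
T(x,y) = x^(4) for any tree.
T(2,4) = 2^4 = 16.

16


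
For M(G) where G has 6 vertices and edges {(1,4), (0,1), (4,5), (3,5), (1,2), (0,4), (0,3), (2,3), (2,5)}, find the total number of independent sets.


An independent set in a graphic matroid is an acyclic edge subset.
G has 6 vertices and 9 edges.
Enumerate all 2^9 = 512 subsets, checking for acyclicity.
Total independent sets = 314.

314


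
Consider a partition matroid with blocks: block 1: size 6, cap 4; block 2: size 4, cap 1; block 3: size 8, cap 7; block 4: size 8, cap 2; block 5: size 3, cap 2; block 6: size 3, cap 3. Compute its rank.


Rank of a partition matroid = sum of min(|Si|, ci) for each block.
= min(6,4) + min(4,1) + min(8,7) + min(8,2) + min(3,2) + min(3,3)
= 4 + 1 + 7 + 2 + 2 + 3
= 19.

19


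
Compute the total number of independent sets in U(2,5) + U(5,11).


For a direct sum, |I(M1+M2)| = |I(M1)| * |I(M2)|.
|I(U(2,5))| = sum C(5,k) for k=0..2 = 16.
|I(U(5,11))| = sum C(11,k) for k=0..5 = 1024.
Total = 16 * 1024 = 16384.

16384


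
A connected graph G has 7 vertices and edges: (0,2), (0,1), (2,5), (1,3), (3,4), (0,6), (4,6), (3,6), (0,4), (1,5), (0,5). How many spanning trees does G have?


By Kirchhoff's matrix tree theorem, the number of spanning trees equals
the determinant of any cofactor of the Laplacian matrix L.
G has 7 vertices and 11 edges.
Computing the (6 x 6) cofactor determinant gives 168.

168


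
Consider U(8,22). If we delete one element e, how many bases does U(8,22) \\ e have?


Deleting e from U(8,22) gives U(8,21) since n > r.
Bases of U(8,21) = C(21,8) = 203490.

203490


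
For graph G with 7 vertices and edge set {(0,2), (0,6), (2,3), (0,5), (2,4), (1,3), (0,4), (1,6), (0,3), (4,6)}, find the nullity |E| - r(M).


Cycle rank (nullity) = |E| - r(M) = |E| - (|V| - c).
|E| = 10, |V| = 7, c = 1.
Nullity = 10 - (7 - 1) = 10 - 6 = 4.

4


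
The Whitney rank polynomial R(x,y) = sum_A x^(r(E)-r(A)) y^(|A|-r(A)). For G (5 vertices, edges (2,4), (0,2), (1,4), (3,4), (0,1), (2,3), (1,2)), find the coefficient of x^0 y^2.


R(x,y) = sum over A in 2^E of x^(r(E)-r(A)) * y^(|A|-r(A)).
G has 5 vertices, 7 edges. r(E) = 4.
Enumerate all 2^7 = 128 subsets.
Count subsets with r(E)-r(A)=0 and |A|-r(A)=2: 7.

7


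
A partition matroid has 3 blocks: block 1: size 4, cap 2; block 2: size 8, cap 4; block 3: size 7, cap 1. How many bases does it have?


A basis picks exactly ci elements from block i.
Number of bases = product of C(|Si|, ci).
= C(4,2) * C(8,4) * C(7,1)
= 6 * 70 * 7
= 2940.

2940


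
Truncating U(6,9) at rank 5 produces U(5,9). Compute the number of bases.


Truncating U(6,9) to rank 5 gives U(5,9).
Bases of U(5,9) are all 5-element subsets of 9 elements.
Number of bases = C(9,5) = 126.

126


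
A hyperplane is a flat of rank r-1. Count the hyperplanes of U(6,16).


Hyperplanes of U(6,16) are flats of rank 5.
In a uniform matroid, these are exactly the (5)-element subsets.
Count = C(16,5) = 4368.

4368


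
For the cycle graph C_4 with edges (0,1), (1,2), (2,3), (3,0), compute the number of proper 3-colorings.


P(C_4, k) = (k-1)^4 + (-1)^4*(k-1).
P(3) = (2)^4 + 2
= 16 + 2 = 18.

18


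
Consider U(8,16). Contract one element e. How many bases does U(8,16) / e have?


Contracting e from U(8,16) gives U(7,15).
Bases of U(7,15) = C(15,7) = 6435.

6435


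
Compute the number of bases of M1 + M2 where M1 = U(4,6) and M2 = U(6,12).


Bases of a direct sum M1 + M2: |B| = |B(M1)| * |B(M2)|.
|B(U(4,6))| = C(6,4) = 15.
|B(U(6,12))| = C(12,6) = 924.
Total bases = 15 * 924 = 13860.

13860


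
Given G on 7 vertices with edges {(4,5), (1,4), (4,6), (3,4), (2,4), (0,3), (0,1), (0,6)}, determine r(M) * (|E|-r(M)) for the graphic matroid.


r(M) = |V| - c = 7 - 1 = 6.
nullity = |E| - r(M) = 8 - 6 = 2.
Product = 6 * 2 = 12.

12


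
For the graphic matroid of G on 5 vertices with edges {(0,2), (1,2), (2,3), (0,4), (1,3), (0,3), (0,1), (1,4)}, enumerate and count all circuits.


A circuit in a graphic matroid = edge set of a simple cycle.
G has 5 vertices and 8 edges.
Enumerating all minimal edge subsets forming cycles...
Total circuits found: 12.

12


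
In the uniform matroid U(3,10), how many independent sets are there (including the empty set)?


Independent sets of U(3,10) are all subsets of size <= 3.
Count = C(10,0) + C(10,1) + C(10,2) + C(10,3)
     = 1 + 10 + 45 + 120
     = 176.

176


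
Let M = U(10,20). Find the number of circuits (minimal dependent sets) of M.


In U(10,20), circuits are the (11)-element subsets.
Any set of 11 elements is dependent, and removing any one element gives
an independent set of size 10, so it is a minimal dependent set.
Number of circuits = (20 choose 11) = 167960.

167960


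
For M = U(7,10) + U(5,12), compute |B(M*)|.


(M1+M2)* = M1* + M2*.
M1* = U(3,10), bases: C(10,3) = 120.
M2* = U(7,12), bases: C(12,7) = 792.
|B(M*)| = 120 * 792 = 95040.

95040


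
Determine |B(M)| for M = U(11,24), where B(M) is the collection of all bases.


Bases of U(11,24) are all 11-element subsets of the 24-element ground set.
Number of bases = C(24,11).
C(24,11) = 2496144.

2496144


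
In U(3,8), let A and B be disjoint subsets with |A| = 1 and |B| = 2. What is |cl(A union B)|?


|A union B| = 1 + 2 = 3 (disjoint).
In U(3,8), cl(S) = S if |S| < 3, else cl(S) = E.
Since 3 >= 3, cl(A union B) = E.
|cl(A union B)| = 8.

8


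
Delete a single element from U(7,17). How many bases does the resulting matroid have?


Deleting e from U(7,17) gives U(7,16) since n > r.
Bases of U(7,16) = C(16,7) = 16! / (7! * 9!) = 11440.

11440


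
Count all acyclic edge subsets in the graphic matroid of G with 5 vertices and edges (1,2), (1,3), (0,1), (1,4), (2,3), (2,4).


An independent set in a graphic matroid is an acyclic edge subset.
G has 5 vertices and 6 edges.
Enumerate all 2^6 = 64 subsets, checking for acyclicity.
Total independent sets = 48.

48


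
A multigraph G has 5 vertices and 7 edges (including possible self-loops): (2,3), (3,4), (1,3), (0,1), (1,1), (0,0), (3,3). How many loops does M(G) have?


In a graphic matroid, a loop is a self-loop edge (u,u) with rank 0.
Examining all 7 edges for self-loops...
Self-loops found: (1,1), (0,0), (3,3)
Number of loops = 3.

3


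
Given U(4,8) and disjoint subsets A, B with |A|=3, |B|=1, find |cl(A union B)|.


|A union B| = 3 + 1 = 4 (disjoint).
In U(4,8), cl(S) = S if |S| < 4, else cl(S) = E.
Since 4 >= 4, cl(A union B) = E.
|cl(A union B)| = 8.

8


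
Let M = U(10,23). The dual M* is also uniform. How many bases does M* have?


The dual of U(r,n) is U(n-r, n) = U(13,23).
Bases of U(13,23) are all (13)-element subsets.
|B(M*)| = C(23,13) = 23! / (13! * 10!) = 1144066.

1144066


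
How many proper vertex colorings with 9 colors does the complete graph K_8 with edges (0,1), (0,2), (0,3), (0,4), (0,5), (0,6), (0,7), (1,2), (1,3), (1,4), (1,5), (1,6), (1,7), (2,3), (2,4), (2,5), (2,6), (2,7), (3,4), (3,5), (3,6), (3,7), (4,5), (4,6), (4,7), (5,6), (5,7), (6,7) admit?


P(K_8, k) = k(k-1)(k-2)...(k-7).
P(9) = (9) * (8) * (7) * (6) * (5) * (4) * (3) * (2) = 362880.

362880


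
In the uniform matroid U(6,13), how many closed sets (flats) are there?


Flats of U(6,13): every subset of size < 6 is a flat, plus E itself.
Count = C(13,0) + C(13,1) + C(13,2) + C(13,3) + C(13,4) + C(13,5) + 1
     = 1 + 13 + 78 + 286 + 715 + 1287 + 1
     = 2381.

2381


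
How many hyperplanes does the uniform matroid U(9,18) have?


Hyperplanes of U(9,18) are flats of rank 8.
In a uniform matroid, these are exactly the (8)-element subsets.
Count = C(18,8) = 43758.

43758


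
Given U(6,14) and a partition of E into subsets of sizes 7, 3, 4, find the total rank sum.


r(Ai) = min(|Ai|, 6) for each part.
Sum = min(7,6) + min(3,6) + min(4,6)
    = 6 + 3 + 4
    = 13.

13


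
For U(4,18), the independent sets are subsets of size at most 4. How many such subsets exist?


Independent sets of U(4,18) are all subsets of size <= 4.
Count = (18 choose 0) + (18 choose 1) + (18 choose 2) + (18 choose 3) + (18 choose 4)
     = 1 + 18 + 153 + 816 + 3060
     = 4048.

4048


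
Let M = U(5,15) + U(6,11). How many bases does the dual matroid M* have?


(M1+M2)* = M1* + M2*.
M1* = U(10,15), bases: C(15,10) = 3003.
M2* = U(5,11), bases: C(11,5) = 462.
|B(M*)| = 3003 * 462 = 1387386.

1387386


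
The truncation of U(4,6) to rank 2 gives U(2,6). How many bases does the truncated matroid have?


Truncating U(4,6) to rank 2 gives U(2,6).
Bases of U(2,6) are all 2-element subsets of 6 elements.
Number of bases = (6 choose 2) = 15.

15


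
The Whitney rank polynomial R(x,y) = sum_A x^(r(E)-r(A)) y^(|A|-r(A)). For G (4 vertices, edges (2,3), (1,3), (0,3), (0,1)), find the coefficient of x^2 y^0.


R(x,y) = sum over A in 2^E of x^(r(E)-r(A)) * y^(|A|-r(A)).
G has 4 vertices, 4 edges. r(E) = 3.
Enumerate all 2^4 = 16 subsets.
Count subsets with r(E)-r(A)=2 and |A|-r(A)=0: 4.

4


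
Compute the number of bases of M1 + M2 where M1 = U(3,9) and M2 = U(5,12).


Bases of a direct sum M1 + M2: |B| = |B(M1)| * |B(M2)|.
|B(U(3,9))| = C(9,3) = 84.
|B(U(5,12))| = C(12,5) = 792.
Total bases = 84 * 792 = 66528.

66528


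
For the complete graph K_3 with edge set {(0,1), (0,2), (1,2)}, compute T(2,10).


T(K_3; x,y) = x^2 + x + y.
T(2,10) = 4 + 2 + 10 = 16.

16


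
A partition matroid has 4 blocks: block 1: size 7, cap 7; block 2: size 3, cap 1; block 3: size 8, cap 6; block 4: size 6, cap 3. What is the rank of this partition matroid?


Rank of a partition matroid = sum of min(|Si|, ci) for each block.
= min(7,7) + min(3,1) + min(8,6) + min(6,3)
= 7 + 1 + 6 + 3
= 17.

17


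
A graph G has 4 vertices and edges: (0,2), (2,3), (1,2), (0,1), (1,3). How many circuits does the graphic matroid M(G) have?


A circuit in a graphic matroid = edge set of a simple cycle.
G has 4 vertices and 5 edges.
Enumerating all minimal edge subsets forming cycles...
Total circuits found: 3.

3


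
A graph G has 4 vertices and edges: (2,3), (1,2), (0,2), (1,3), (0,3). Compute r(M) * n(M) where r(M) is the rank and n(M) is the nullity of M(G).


r(M) = |V| - c = 4 - 1 = 3.
nullity = |E| - r(M) = 5 - 3 = 2.
Product = 3 * 2 = 6.

6


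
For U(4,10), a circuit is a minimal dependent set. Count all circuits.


In U(4,10), circuits are the (5)-element subsets.
Any set of 5 elements is dependent, and removing any one element gives
an independent set of size 4, so it is a minimal dependent set.
Number of circuits = C(10,5) = 10! / (5! * 5!) = 252.

252


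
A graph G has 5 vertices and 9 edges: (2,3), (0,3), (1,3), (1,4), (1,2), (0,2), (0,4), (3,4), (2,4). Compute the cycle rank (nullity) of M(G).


Cycle rank (nullity) = |E| - r(M) = |E| - (|V| - c).
|E| = 9, |V| = 5, c = 1.
Nullity = 9 - (5 - 1) = 9 - 4 = 5.

5


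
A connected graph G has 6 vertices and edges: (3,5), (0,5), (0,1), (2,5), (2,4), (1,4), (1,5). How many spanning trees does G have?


By Kirchhoff's matrix tree theorem, the number of spanning trees equals
the determinant of any cofactor of the Laplacian matrix L.
G has 6 vertices and 7 edges.
Computing the (5 x 5) cofactor determinant gives 11.

11


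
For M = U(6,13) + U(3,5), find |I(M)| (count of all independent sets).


For a direct sum, |I(M1+M2)| = |I(M1)| * |I(M2)|.
|I(U(6,13))| = sum C(13,k) for k=0..6 = 4096.
|I(U(3,5))| = sum C(5,k) for k=0..3 = 26.
Total = 4096 * 26 = 106496.

106496


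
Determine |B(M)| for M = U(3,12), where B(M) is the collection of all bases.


Bases of U(3,12) are all 3-element subsets of the 12-element ground set.
Number of bases = C(12,3).
(12 choose 3) = 220.

220


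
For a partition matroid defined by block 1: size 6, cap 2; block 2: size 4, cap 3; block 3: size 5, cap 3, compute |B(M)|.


A basis picks exactly ci elements from block i.
Number of bases = product of C(|Si|, ci).
= C(6,2) * C(4,3) * C(5,3)
= 15 * 4 * 10
= 600.

600


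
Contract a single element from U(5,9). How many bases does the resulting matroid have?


Contracting e from U(5,9) gives U(4,8).
Bases of U(4,8) = C(8,4) = (8 * 7 * 6 * 5) / (1 * 2 * 3 * 4) = 70.

70


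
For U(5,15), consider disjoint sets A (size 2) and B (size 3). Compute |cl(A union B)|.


|A union B| = 2 + 3 = 5 (disjoint).
In U(5,15), cl(S) = S if |S| < 5, else cl(S) = E.
Since 5 >= 5, cl(A union B) = E.
|cl(A union B)| = 15.

15


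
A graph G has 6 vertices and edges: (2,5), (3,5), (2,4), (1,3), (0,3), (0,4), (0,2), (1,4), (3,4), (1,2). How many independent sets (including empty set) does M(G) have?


An independent set in a graphic matroid is an acyclic edge subset.
G has 6 vertices and 10 edges.
Enumerate all 2^10 = 1024 subsets, checking for acyclicity.
Total independent sets = 466.

466


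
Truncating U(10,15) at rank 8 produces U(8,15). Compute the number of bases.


Truncating U(10,15) to rank 8 gives U(8,15).
Bases of U(8,15) are all 8-element subsets of 15 elements.
Number of bases = C(15,8) = 6435.

6435


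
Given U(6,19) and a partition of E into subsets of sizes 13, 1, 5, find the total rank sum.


r(Ai) = min(|Ai|, 6) for each part.
Sum = min(13,6) + min(1,6) + min(5,6)
    = 6 + 1 + 5
    = 12.

12


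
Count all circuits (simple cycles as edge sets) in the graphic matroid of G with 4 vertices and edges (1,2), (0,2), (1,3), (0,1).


A circuit in a graphic matroid = edge set of a simple cycle.
G has 4 vertices and 4 edges.
Enumerating all minimal edge subsets forming cycles...
Total circuits found: 1.

1


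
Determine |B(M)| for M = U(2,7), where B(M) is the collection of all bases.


Bases of U(2,7) are all 2-element subsets of the 7-element ground set.
Number of bases = C(7,2).
C(7,2) = 7! / (2! * 5!) = 21.

21


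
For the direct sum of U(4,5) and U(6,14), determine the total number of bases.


Bases of a direct sum M1 + M2: |B| = |B(M1)| * |B(M2)|.
|B(U(4,5))| = C(5,4) = 5.
|B(U(6,14))| = C(14,6) = 3003.
Total bases = 5 * 3003 = 15015.

15015


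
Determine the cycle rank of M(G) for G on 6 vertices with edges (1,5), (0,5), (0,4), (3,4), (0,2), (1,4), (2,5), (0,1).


Cycle rank (nullity) = |E| - r(M) = |E| - (|V| - c).
|E| = 8, |V| = 6, c = 1.
Nullity = 8 - (6 - 1) = 8 - 5 = 3.

3


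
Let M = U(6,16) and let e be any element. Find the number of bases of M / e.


Contracting e from U(6,16) gives U(5,15).
Bases of U(5,15) = (15 choose 5) = 3003.

3003


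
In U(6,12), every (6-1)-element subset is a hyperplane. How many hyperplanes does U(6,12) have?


Hyperplanes of U(6,12) are flats of rank 5.
In a uniform matroid, these are exactly the (5)-element subsets.
Count = (12 choose 5) = 792.

792


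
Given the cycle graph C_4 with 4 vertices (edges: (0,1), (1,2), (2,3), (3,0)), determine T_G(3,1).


T(C_4; x,y) = x + x^2 + ... + x^(3) + y.
T(3,1) = 3^1 + 3^2 + 3^3 + 1
= 3 + 9 + 27 + 1
= 40.

40


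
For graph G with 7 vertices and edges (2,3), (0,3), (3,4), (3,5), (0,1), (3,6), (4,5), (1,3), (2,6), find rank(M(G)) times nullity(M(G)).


r(M) = |V| - c = 7 - 1 = 6.
nullity = |E| - r(M) = 9 - 6 = 3.
Product = 6 * 3 = 18.

18


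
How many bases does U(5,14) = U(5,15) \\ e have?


Deleting e from U(5,15) gives U(5,14) since n > r.
Bases of U(5,14) = C(14,5) = 2002.

2002


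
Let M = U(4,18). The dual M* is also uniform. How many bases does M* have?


The dual of U(r,n) is U(n-r, n) = U(14,18).
Bases of U(14,18) are all (14)-element subsets.
|B(M*)| = (18 choose 14) = 3060.

3060


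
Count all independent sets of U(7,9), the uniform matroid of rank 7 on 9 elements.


Independent sets of U(7,9) are all subsets of size <= 7.
Count = C(9,0) + C(9,1) + C(9,2) + C(9,3) + C(9,4) + C(9,5) + C(9,6) + C(9,7)
     = 1 + 9 + 36 + 84 + 126 + 126 + 84 + 36
     = 502.

502


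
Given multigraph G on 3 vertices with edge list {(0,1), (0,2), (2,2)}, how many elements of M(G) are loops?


In a graphic matroid, a loop is a self-loop edge (u,u) with rank 0.
Examining all 3 edges for self-loops...
Self-loops found: (2,2)
Number of loops = 1.

1


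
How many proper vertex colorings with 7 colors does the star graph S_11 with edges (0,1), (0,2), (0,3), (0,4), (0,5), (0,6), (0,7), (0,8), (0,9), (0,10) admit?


P(tree, k) = k * (k-1)^(10) for any tree on 11 vertices.
P(7) = 7 * 6^10 = 7 * 60466176 = 423263232.

423263232


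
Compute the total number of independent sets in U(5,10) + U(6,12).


For a direct sum, |I(M1+M2)| = |I(M1)| * |I(M2)|.
|I(U(5,10))| = sum C(10,k) for k=0..5 = 638.
|I(U(6,12))| = sum C(12,k) for k=0..6 = 2510.
Total = 638 * 2510 = 1601380.

1601380


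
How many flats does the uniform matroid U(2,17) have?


Flats of U(2,17): every subset of size < 2 is a flat, plus E itself.
Count = (17 choose 0) + (17 choose 1) + 1
     = 1 + 17 + 1
     = 19.

19


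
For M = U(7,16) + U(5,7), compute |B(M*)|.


(M1+M2)* = M1* + M2*.
M1* = U(9,16), bases: C(16,9) = 11440.
M2* = U(2,7), bases: C(7,2) = 21.
|B(M*)| = 11440 * 21 = 240240.

240240


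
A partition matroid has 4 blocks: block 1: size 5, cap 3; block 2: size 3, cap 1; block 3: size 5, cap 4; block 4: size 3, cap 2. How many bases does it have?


A basis picks exactly ci elements from block i.
Number of bases = product of C(|Si|, ci).
= C(5,3) * C(3,1) * C(5,4) * C(3,2)
= 10 * 3 * 5 * 3
= 450.

450


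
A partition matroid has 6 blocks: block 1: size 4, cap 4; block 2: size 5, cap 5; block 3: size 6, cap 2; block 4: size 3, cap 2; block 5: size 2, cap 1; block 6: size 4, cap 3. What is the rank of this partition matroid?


Rank of a partition matroid = sum of min(|Si|, ci) for each block.
= min(4,4) + min(5,5) + min(6,2) + min(3,2) + min(2,1) + min(4,3)
= 4 + 5 + 2 + 2 + 1 + 3
= 17.

17


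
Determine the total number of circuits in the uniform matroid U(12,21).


In U(12,21), circuits are the (13)-element subsets.
Any set of 13 elements is dependent, and removing any one element gives
an independent set of size 12, so it is a minimal dependent set.
Number of circuits = C(21,13) = 203490.

203490


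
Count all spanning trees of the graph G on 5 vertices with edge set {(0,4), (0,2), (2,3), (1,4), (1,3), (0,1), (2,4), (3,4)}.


By Kirchhoff's matrix tree theorem, the number of spanning trees equals
the determinant of any cofactor of the Laplacian matrix L.
G has 5 vertices and 8 edges.
Computing the (4 x 4) cofactor determinant gives 45.

45


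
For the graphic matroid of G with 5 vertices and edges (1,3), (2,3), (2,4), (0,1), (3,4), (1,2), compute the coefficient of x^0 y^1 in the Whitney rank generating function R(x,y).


R(x,y) = sum over A in 2^E of x^(r(E)-r(A)) * y^(|A|-r(A)).
G has 5 vertices, 6 edges. r(E) = 4.
Enumerate all 2^6 = 64 subsets.
Count subsets with r(E)-r(A)=0 and |A|-r(A)=1: 5.

5


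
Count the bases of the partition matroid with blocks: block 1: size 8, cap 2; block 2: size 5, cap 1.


A basis picks exactly ci elements from block i.
Number of bases = product of C(|Si|, ci).
= C(8,2) * C(5,1)
= 28 * 5
= 140.

140


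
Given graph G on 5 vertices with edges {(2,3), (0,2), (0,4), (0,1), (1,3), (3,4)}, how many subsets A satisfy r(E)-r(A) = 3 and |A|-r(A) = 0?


R(x,y) = sum over A in 2^E of x^(r(E)-r(A)) * y^(|A|-r(A)).
G has 5 vertices, 6 edges. r(E) = 4.
Enumerate all 2^6 = 64 subsets.
Count subsets with r(E)-r(A)=3 and |A|-r(A)=0: 6.

6


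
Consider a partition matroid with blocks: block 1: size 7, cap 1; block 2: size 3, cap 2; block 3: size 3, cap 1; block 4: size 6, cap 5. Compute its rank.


Rank of a partition matroid = sum of min(|Si|, ci) for each block.
= min(7,1) + min(3,2) + min(3,1) + min(6,5)
= 1 + 2 + 1 + 5
= 9.

9


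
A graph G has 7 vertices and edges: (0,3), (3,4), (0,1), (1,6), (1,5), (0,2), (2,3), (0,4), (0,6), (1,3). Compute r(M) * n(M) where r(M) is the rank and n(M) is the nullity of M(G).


r(M) = |V| - c = 7 - 1 = 6.
nullity = |E| - r(M) = 10 - 6 = 4.
Product = 6 * 4 = 24.

24


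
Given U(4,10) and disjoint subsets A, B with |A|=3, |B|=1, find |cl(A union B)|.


|A union B| = 3 + 1 = 4 (disjoint).
In U(4,10), cl(S) = S if |S| < 4, else cl(S) = E.
Since 4 >= 4, cl(A union B) = E.
|cl(A union B)| = 10.

10


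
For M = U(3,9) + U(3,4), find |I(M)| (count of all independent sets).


For a direct sum, |I(M1+M2)| = |I(M1)| * |I(M2)|.
|I(U(3,9))| = sum C(9,k) for k=0..3 = 130.
|I(U(3,4))| = sum C(4,k) for k=0..3 = 15.
Total = 130 * 15 = 1950.

1950


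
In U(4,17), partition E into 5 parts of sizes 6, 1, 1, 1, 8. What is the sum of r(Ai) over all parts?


r(Ai) = min(|Ai|, 4) for each part.
Sum = min(6,4) + min(1,4) + min(1,4) + min(1,4) + min(8,4)
    = 4 + 1 + 1 + 1 + 4
    = 11.

11


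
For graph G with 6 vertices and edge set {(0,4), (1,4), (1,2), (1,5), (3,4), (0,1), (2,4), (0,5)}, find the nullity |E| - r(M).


Cycle rank (nullity) = |E| - r(M) = |E| - (|V| - c).
|E| = 8, |V| = 6, c = 1.
Nullity = 8 - (6 - 1) = 8 - 5 = 3.

3


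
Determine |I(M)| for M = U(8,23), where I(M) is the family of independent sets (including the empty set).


Independent sets of U(8,23) are all subsets of size <= 8.
Count = (23 choose 0) + (23 choose 1) + (23 choose 2) + (23 choose 3) + (23 choose 4) + (23 choose 5) + (23 choose 6) + (23 choose 7) + (23 choose 8)
     = 1 + 23 + 253 + 1771 + 8855 + 33649 + 100947 + 245157 + 490314
     = 880970.

880970


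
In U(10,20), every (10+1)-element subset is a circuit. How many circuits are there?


In U(10,20), circuits are the (11)-element subsets.
Any set of 11 elements is dependent, and removing any one element gives
an independent set of size 10, so it is a minimal dependent set.
Number of circuits = C(20,11) = 20! / (11! * 9!) = 167960.

167960


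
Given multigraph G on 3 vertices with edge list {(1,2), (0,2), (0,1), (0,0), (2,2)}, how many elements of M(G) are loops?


In a graphic matroid, a loop is a self-loop edge (u,u) with rank 0.
Examining all 5 edges for self-loops...
Self-loops found: (0,0), (2,2)
Number of loops = 2.

2


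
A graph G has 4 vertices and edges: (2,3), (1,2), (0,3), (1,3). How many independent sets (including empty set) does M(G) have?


An independent set in a graphic matroid is an acyclic edge subset.
G has 4 vertices and 4 edges.
Enumerate all 2^4 = 16 subsets, checking for acyclicity.
Total independent sets = 14.

14


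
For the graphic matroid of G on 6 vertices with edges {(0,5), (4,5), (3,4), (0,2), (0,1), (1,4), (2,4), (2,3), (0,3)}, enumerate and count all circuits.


A circuit in a graphic matroid = edge set of a simple cycle.
G has 6 vertices and 9 edges.
Enumerating all minimal edge subsets forming cycles...
Total circuits found: 12.

12


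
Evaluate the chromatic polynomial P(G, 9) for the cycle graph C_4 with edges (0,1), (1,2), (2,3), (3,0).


P(C_4, k) = (k-1)^4 + (-1)^4*(k-1).
P(9) = (8)^4 + 8
= 4096 + 8 = 4104.

4104


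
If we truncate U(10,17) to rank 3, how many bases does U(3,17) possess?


Truncating U(10,17) to rank 3 gives U(3,17).
Bases of U(3,17) are all 3-element subsets of 17 elements.
Number of bases = (17 choose 3) = 680.

680


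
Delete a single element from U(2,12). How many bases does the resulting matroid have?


Deleting e from U(2,12) gives U(2,11) since n > r.
Bases of U(2,11) = C(11,2) = 11! / (2! * 9!) = 55.

55


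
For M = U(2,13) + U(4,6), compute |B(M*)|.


(M1+M2)* = M1* + M2*.
M1* = U(11,13), bases: C(13,11) = 78.
M2* = U(2,6), bases: C(6,2) = 15.
|B(M*)| = 78 * 15 = 1170.

1170


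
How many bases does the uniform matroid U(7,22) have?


Bases of U(7,22) are all 7-element subsets of the 22-element ground set.
Number of bases = C(22,7).
(22 choose 7) = 170544.

170544


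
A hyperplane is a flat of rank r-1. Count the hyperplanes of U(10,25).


Hyperplanes of U(10,25) are flats of rank 9.
In a uniform matroid, these are exactly the (9)-element subsets.
Count = C(25,9) = 25! / (9! * 16!) = 2042975.

2042975


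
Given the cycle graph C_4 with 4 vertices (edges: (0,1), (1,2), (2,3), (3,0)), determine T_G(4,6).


T(C_4; x,y) = x + x^2 + ... + x^(3) + y.
T(4,6) = 4^1 + 4^2 + 4^3 + 6
= 4 + 16 + 64 + 6
= 90.

90


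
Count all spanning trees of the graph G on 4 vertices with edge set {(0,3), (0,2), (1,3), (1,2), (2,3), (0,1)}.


By Kirchhoff's matrix tree theorem, the number of spanning trees equals
the determinant of any cofactor of the Laplacian matrix L.
G has 4 vertices and 6 edges.
Computing the (3 x 3) cofactor determinant gives 16.

16


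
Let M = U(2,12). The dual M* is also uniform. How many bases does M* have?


The dual of U(r,n) is U(n-r, n) = U(10,12).
Bases of U(10,12) are all (10)-element subsets.
|B(M*)| = C(12,10) = 66.

66


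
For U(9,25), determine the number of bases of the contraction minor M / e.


Contracting e from U(9,25) gives U(8,24).
Bases of U(8,24) = C(24,8) = 24! / (8! * 16!) = 735471.

735471


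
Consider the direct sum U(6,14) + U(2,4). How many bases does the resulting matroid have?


Bases of a direct sum M1 + M2: |B| = |B(M1)| * |B(M2)|.
|B(U(6,14))| = C(14,6) = 3003.
|B(U(2,4))| = C(4,2) = 6.
Total bases = 3003 * 6 = 18018.

18018


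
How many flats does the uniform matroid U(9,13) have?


Flats of U(9,13): every subset of size < 9 is a flat, plus E itself.
Count = (13 choose 0) + (13 choose 1) + (13 choose 2) + (13 choose 3) + (13 choose 4) + (13 choose 5) + (13 choose 6) + (13 choose 7) + (13 choose 8) + 1
     = 1 + 13 + 78 + 286 + 715 + 1287 + 1716 + 1716 + 1287 + 1
     = 7100.

7100


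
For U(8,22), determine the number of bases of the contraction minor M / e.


Contracting e from U(8,22) gives U(7,21).
Bases of U(7,21) = C(21,7) = 116280.

116280


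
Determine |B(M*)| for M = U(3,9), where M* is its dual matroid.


The dual of U(r,n) is U(n-r, n) = U(6,9).
Bases of U(6,9) are all (6)-element subsets.
|B(M*)| = (9 choose 6) = 84.

84


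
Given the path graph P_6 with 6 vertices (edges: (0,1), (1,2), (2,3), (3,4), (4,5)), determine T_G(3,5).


A path on 6 vertices is a tree with 5 edges.
T(x,y) = x^(5) for any tree.
T(3,5) = 3^5 = 243.

243


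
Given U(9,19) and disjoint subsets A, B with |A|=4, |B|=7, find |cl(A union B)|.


|A union B| = 4 + 7 = 11 (disjoint).
In U(9,19), cl(S) = S if |S| < 9, else cl(S) = E.
Since 11 >= 9, cl(A union B) = E.
|cl(A union B)| = 19.

19


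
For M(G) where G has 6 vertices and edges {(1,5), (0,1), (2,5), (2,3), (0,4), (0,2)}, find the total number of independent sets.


An independent set in a graphic matroid is an acyclic edge subset.
G has 6 vertices and 6 edges.
Enumerate all 2^6 = 64 subsets, checking for acyclicity.
Total independent sets = 60.

60


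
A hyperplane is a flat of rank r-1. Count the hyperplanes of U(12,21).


Hyperplanes of U(12,21) are flats of rank 11.
In a uniform matroid, these are exactly the (11)-element subsets.
Count = (21 choose 11) = 352716.

352716


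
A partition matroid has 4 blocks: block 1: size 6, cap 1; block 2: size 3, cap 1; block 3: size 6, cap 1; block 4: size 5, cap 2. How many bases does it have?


A basis picks exactly ci elements from block i.
Number of bases = product of C(|Si|, ci).
= C(6,1) * C(3,1) * C(6,1) * C(5,2)
= 6 * 3 * 6 * 10
= 1080.

1080


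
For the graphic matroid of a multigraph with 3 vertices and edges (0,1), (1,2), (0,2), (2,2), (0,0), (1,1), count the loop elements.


In a graphic matroid, a loop is a self-loop edge (u,u) with rank 0.
Examining all 6 edges for self-loops...
Self-loops found: (2,2), (0,0), (1,1)
Number of loops = 3.

3


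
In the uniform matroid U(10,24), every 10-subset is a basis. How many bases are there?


Bases of U(10,24) are all 10-element subsets of the 24-element ground set.
Number of bases = C(24,10).
(24 choose 10) = 1961256.

1961256


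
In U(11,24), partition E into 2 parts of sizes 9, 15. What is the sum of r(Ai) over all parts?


r(Ai) = min(|Ai|, 11) for each part.
Sum = min(9,11) + min(15,11)
    = 9 + 11
    = 20.

20


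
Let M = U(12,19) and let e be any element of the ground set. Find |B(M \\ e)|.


Deleting e from U(12,19) gives U(12,18) since n > r.
Bases of U(12,18) = C(18,12) = 18564.

18564


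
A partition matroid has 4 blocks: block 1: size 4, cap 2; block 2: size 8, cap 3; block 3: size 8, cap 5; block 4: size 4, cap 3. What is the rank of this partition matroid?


Rank of a partition matroid = sum of min(|Si|, ci) for each block.
= min(4,2) + min(8,3) + min(8,5) + min(4,3)
= 2 + 3 + 5 + 3
= 13.

13


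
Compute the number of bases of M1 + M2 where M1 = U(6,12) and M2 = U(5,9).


Bases of a direct sum M1 + M2: |B| = |B(M1)| * |B(M2)|.
|B(U(6,12))| = C(12,6) = 924.
|B(U(5,9))| = C(9,5) = 126.
Total bases = 924 * 126 = 116424.

116424


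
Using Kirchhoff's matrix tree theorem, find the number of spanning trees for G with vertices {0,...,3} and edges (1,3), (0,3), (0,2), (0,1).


By Kirchhoff's matrix tree theorem, the number of spanning trees equals
the determinant of any cofactor of the Laplacian matrix L.
G has 4 vertices and 4 edges.
Computing the (3 x 3) cofactor determinant gives 3.

3


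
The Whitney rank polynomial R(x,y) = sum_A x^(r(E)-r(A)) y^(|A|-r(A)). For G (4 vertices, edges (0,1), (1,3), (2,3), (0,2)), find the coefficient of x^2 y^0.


R(x,y) = sum over A in 2^E of x^(r(E)-r(A)) * y^(|A|-r(A)).
G has 4 vertices, 4 edges. r(E) = 3.
Enumerate all 2^4 = 16 subsets.
Count subsets with r(E)-r(A)=2 and |A|-r(A)=0: 4.

4
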